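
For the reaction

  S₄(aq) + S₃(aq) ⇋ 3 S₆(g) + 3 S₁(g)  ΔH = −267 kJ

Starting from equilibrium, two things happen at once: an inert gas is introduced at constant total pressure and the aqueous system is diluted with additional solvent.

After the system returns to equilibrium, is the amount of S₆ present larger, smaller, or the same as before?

Adding inert gas at constant total pressure expands the volume and lowers every reacting partial pressure. With Δn_gas = 6 − 0 = +6, Q moves away from K toward the side with fewer gas moles, so the system shifts toward the side with more gas moles — to the right.
Dilution lowers every aqueous concentration by the same factor. Δn_aq = 0 − 2 = -2, so the system shifts toward the side with more dissolved moles — to the left.
The two effects oppose each other, so the net shift — and hence the change in S₆ — cannot be determined from the given information.

cannot be determined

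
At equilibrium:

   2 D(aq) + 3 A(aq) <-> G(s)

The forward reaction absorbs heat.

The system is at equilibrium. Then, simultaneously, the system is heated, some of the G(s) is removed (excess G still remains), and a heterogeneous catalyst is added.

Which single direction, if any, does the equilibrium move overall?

The forward reaction is endothermic. Raising T favours the endothermic direction — shift to the right.
G is a pure solid; its activity is 1 regardless of amount, so Q is unaffected — no shift from this change.
A catalyst speeds both forward and reverse rates equally; it changes neither Q nor K — no shift from this change.
Only the nonzero effect(s) matter; the net shift is to the right.

right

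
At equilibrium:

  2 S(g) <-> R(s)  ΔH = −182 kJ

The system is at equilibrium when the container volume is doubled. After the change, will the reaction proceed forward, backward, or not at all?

Gas moles: reactants 2, products 0 (Δn_gas = -2). Expansion shifts the system toward the side with more moles of gas — to the left.

left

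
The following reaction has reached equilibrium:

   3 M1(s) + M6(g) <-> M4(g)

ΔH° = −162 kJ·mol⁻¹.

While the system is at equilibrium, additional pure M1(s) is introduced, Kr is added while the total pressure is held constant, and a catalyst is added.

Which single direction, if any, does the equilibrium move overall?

M1 is a pure solid; its activity is 1 regardless of amount, so Q is unaffected — no shift from this change.
Adding inert gas at constant total pressure expands the volume, scaling every reacting partial pressure by the same factor. Δn_gas = 1 − 1 = 0, so Q is unchanged — no shift.
A catalyst speeds both forward and reverse rates equally; it changes neither Q nor K — no shift from this change.
None of the changes alters Q relative to K, so there is no net shift.

no shift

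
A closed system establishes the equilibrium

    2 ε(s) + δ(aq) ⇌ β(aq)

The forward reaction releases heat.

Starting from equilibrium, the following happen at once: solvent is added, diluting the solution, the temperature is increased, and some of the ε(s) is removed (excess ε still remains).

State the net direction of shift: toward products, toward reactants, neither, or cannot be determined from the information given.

left

Dilution scales every aqueous concentration by the same factor. Δn_aq = 1 − 1 = 0, so Q is unchanged — no shift.
The forward reaction is exothermic. Raising T favours the endothermic direction — shift to the left.
ε is a pure solid; its activity is 1 regardless of amount, so Q is unaffected — no shift from this change.
Only the nonzero effect(s) matter; the net shift is to the left.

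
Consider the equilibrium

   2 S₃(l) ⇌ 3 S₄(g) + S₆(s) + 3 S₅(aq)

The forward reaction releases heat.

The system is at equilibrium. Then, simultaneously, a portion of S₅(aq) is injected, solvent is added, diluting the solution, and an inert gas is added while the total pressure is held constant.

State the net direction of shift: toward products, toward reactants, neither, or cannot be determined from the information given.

Adding S₅ (aq), a product, drives the reaction to the left.
Dilution lowers every aqueous concentration by the same factor. Δn_aq = 3 − 0 = +3, so the system shifts toward the side with more dissolved moles — to the right.
Adding inert gas at constant total pressure expands the volume and lowers every reacting partial pressure. With Δn_gas = 3 − 0 = +3, Q moves away from K toward the side with fewer gas moles, so the system shifts toward the side with more gas moles — to the right.
The individual effects push in opposite directions; without quantitative information the net direction cannot be determined.

cannot be determined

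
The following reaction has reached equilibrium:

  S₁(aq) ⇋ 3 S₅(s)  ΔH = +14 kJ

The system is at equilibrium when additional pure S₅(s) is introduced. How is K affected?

unchanged

The equilibrium constant depends only on temperature. This perturbation changes neither the position of equilibrium nor K.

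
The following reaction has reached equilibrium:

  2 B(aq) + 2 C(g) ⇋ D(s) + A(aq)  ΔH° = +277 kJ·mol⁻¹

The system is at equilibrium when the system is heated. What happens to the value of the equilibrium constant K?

K depends on temperature via the van 't Hoff relation. The forward reaction is endothermic, so raising T increases K.

increases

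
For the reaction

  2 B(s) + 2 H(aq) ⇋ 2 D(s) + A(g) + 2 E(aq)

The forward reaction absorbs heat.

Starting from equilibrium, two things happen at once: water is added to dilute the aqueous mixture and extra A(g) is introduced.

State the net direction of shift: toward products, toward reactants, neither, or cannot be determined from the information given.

left

Dilution scales every aqueous concentration by the same factor. Δn_aq = 2 − 2 = 0, so Q is unchanged — no shift.
Adding A (g), a product, drives the reaction to the left.
Only the nonzero effect(s) matter; the net shift is to the left.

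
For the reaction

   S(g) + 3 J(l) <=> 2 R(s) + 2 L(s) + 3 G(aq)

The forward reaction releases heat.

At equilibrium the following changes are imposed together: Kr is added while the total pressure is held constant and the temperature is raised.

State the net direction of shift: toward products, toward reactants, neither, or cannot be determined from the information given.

left

Adding inert gas at constant total pressure expands the volume and lowers every reacting partial pressure. With Δn_gas = 0 − 1 = -1, Q moves away from K toward the side with fewer gas moles, so the system shifts toward the side with more gas moles — to the left.
The forward reaction is exothermic. Raising T favours the endothermic direction — shift to the left.
All effects act in the same direction — net shift to the left.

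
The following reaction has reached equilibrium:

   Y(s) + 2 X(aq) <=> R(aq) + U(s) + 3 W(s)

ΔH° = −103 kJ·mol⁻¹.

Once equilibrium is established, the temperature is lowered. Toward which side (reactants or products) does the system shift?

right

The forward reaction is exothermic. Lowering T favours the exothermic direction — shift to the right.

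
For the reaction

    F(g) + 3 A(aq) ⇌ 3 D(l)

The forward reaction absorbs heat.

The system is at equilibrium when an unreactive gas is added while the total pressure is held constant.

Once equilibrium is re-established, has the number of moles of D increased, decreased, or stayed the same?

Adding inert gas at constant total pressure expands the volume and lowers every reacting partial pressure. With Δn_gas = 0 − 1 = -1, Q moves away from K toward the side with fewer gas moles, so the system shifts toward the side with more gas moles — to the left.
The net shift is to the left. D is a product, so its amount decreases.

decreases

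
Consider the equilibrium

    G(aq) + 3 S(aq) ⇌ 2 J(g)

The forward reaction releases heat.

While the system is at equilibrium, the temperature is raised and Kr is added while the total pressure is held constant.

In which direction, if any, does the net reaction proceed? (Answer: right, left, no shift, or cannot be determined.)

The forward reaction is exothermic. Raising T favours the endothermic direction — shift to the left.
Adding inert gas at constant total pressure expands the volume and lowers every reacting partial pressure. With Δn_gas = 2 − 0 = +2, Q moves away from K toward the side with fewer gas moles, so the system shifts toward the side with more gas moles — to the right.
The individual effects push in opposite directions; without quantitative information the net direction cannot be determined.

cannot be determined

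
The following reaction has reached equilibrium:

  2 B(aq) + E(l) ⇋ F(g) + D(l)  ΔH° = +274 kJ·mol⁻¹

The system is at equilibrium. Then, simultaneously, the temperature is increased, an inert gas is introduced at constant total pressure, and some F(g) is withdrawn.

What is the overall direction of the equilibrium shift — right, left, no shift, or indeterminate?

The forward reaction is endothermic. Raising T favours the endothermic direction — shift to the right.
Adding inert gas at constant total pressure expands the volume and lowers every reacting partial pressure. With Δn_gas = 1 − 0 = +1, Q moves away from K toward the side with fewer gas moles, so the system shifts toward the side with more gas moles — to the right.
Removing F (g), a product, drives the reaction to the right.
All effects act in the same direction — net shift to the right.

right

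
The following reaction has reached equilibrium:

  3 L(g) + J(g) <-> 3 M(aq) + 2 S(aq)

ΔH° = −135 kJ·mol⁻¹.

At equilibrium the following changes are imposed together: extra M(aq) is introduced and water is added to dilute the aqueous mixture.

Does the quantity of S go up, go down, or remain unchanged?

cannot be determined

Adding M (aq), a product, drives the reaction to the left.
Dilution lowers every aqueous concentration by the same factor. Δn_aq = 5 − 0 = +5, so the system shifts toward the side with more dissolved moles — to the right.
The two effects oppose each other, so the net shift — and hence the change in S — cannot be determined from the given information.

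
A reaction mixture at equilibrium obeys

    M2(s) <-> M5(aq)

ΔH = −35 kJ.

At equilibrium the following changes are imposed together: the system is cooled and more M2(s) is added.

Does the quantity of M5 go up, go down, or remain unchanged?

increases

The forward reaction is exothermic. Lowering T favours the exothermic direction — shift to the right.
M2 is a pure solid; its activity is 1 regardless of amount, so Q is unaffected — no shift from this change.
The net shift is to the right. M5 is a product, so its amount increases.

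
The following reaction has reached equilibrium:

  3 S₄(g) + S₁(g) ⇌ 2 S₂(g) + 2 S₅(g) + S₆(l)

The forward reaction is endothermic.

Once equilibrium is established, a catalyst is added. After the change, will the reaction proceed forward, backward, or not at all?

A catalyst speeds both forward and reverse rates equally; it changes neither Q nor K — no shift from this change.

no shift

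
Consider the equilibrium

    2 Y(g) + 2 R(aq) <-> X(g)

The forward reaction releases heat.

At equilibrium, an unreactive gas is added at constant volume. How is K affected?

The equilibrium constant depends only on temperature. This perturbation changes neither the position of equilibrium nor K.

unchanged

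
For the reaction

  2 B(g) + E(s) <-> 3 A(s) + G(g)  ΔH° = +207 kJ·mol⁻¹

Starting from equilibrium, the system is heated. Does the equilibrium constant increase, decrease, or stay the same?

K depends on temperature via the van 't Hoff relation. The forward reaction is endothermic, so raising T increases K.

increases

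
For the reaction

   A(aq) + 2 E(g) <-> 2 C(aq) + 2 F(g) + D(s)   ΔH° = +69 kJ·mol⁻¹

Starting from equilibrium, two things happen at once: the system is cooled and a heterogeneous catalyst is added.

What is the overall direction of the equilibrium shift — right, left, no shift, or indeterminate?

The forward reaction is endothermic. Lowering T favours the exothermic direction — shift to the left.
A catalyst speeds both forward and reverse rates equally; it changes neither Q nor K — no shift from this change.
Only the nonzero effect(s) matter; the net shift is to the left.

left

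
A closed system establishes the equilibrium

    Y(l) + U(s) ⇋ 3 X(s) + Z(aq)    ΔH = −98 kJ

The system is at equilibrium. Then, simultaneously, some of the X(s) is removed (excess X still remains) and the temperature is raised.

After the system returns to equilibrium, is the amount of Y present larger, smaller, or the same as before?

increases

X is a pure solid; its activity is 1 regardless of amount, so Q is unaffected — no shift from this change.
The forward reaction is exothermic. Raising T favours the endothermic direction — shift to the left.
The net shift is to the left. Y is a reactant, so its amount increases.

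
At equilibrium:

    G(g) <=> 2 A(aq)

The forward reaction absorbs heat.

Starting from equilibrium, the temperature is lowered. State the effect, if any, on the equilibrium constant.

decreases

K depends on temperature via the van 't Hoff relation. The forward reaction is endothermic, so lowering T decreases K.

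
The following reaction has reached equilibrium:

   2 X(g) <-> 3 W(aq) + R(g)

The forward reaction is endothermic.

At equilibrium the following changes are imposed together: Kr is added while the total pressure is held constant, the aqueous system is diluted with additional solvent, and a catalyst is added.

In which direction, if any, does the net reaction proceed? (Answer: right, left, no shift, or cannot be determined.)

cannot be determined

Adding inert gas at constant total pressure expands the volume and lowers every reacting partial pressure. With Δn_gas = 1 − 2 = -1, Q moves away from K toward the side with fewer gas moles, so the system shifts toward the side with more gas moles — to the left.
Dilution lowers every aqueous concentration by the same factor. Δn_aq = 3 − 0 = +3, so the system shifts toward the side with more dissolved moles — to the right.
A catalyst speeds both forward and reverse rates equally; it changes neither Q nor K — no shift from this change.
The individual effects push in opposite directions; without quantitative information the net direction cannot be determined.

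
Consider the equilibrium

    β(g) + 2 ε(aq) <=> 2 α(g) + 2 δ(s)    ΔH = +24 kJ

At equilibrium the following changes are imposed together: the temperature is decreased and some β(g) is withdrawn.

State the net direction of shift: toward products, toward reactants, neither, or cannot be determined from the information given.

left

The forward reaction is endothermic. Lowering T favours the exothermic direction — shift to the left.
Removing β (g), a reactant, drives the reaction to the left.
All effects act in the same direction — net shift to the left.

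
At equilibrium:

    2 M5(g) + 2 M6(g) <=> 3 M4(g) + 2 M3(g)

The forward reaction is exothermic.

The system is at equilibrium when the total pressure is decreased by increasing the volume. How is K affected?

The equilibrium constant depends only on temperature. This perturbation may move the position of equilibrium, but since T is unchanged, K itself is unchanged.

unchanged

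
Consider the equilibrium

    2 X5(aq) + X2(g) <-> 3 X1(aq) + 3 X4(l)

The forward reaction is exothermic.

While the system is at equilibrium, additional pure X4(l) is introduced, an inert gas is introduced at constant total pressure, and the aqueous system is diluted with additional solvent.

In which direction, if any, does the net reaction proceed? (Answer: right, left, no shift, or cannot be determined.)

cannot be determined

X4 is a pure liquid; its activity is 1 regardless of amount, so Q is unaffected — no shift from this change.
Adding inert gas at constant total pressure expands the volume and lowers every reacting partial pressure. With Δn_gas = 0 − 1 = -1, Q moves away from K toward the side with fewer gas moles, so the system shifts toward the side with more gas moles — to the left.
Dilution lowers every aqueous concentration by the same factor. Δn_aq = 3 − 2 = +1, so the system shifts toward the side with more dissolved moles — to the right.
The individual effects push in opposite directions; without quantitative information the net direction cannot be determined.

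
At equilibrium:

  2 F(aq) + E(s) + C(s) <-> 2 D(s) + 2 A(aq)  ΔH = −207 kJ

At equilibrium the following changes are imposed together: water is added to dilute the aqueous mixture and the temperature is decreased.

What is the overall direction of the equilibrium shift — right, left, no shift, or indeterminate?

right

Dilution scales every aqueous concentration by the same factor. Δn_aq = 2 − 2 = 0, so Q is unchanged — no shift.
The forward reaction is exothermic. Lowering T favours the exothermic direction — shift to the right.
Only the nonzero effect(s) matter; the net shift is to the right.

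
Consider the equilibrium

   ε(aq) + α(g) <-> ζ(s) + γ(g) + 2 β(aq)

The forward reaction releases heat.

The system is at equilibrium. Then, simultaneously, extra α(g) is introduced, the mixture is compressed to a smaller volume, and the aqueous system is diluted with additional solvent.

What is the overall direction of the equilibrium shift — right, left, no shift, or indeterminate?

Adding α (g), a reactant, drives the reaction to the right.
Gas moles: reactants 1, products 1. Δn_gas = 0, so a volume change leaves Q equal to K — no shift from this change.
Dilution lowers every aqueous concentration by the same factor. Δn_aq = 2 − 1 = +1, so the system shifts toward the side with more dissolved moles — to the right.
Only the nonzero effect(s) matter; the net shift is to the right.

right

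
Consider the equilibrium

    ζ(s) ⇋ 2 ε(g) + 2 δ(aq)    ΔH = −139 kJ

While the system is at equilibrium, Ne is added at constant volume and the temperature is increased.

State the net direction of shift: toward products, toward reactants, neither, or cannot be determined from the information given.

left

At constant volume, adding an inert gas leaves every reacting species' partial pressure unchanged, so Q is unchanged — no shift from this change.
The forward reaction is exothermic. Raising T favours the endothermic direction — shift to the left.
Only the nonzero effect(s) matter; the net shift is to the left.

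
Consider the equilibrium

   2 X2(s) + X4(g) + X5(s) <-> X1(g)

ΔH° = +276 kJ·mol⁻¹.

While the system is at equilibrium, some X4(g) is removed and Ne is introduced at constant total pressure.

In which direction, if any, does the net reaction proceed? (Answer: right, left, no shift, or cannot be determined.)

Removing X4 (g), a reactant, drives the reaction to the left.
Adding inert gas at constant total pressure expands the volume, scaling every reacting partial pressure by the same factor. Δn_gas = 1 − 1 = 0, so Q is unchanged — no shift.
Only the nonzero effect(s) matter; the net shift is to the left.

left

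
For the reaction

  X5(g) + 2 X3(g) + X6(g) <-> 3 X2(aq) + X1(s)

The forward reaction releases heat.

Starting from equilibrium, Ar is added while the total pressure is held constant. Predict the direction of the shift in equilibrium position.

Adding inert gas at constant total pressure expands the volume and lowers every reacting partial pressure. With Δn_gas = 0 − 4 = -4, Q moves away from K toward the side with fewer gas moles, so the system shifts toward the side with more gas moles — to the left.

left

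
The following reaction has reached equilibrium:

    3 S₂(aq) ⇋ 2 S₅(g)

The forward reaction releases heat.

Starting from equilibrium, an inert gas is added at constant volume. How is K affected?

unchanged

The equilibrium constant depends only on temperature. This perturbation changes neither the position of equilibrium nor K.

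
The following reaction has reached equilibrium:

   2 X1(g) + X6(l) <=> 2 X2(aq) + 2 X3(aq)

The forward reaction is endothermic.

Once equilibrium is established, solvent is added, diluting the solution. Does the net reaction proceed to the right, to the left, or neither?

Dilution lowers every aqueous concentration by the same factor. Δn_aq = 4 − 0 = +4, so the system shifts toward the side with more dissolved moles — to the right.

right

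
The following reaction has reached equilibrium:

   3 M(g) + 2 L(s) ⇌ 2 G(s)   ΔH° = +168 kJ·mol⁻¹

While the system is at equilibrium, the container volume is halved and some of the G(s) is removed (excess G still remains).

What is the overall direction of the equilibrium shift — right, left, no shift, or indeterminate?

right

Gas moles: reactants 3, products 0 (Δn_gas = -3). Compression shifts the system toward the side with fewer moles of gas — to the right.
G is a pure solid; its activity is 1 regardless of amount, so Q is unaffected — no shift from this change.
Only the nonzero effect(s) matter; the net shift is to the right.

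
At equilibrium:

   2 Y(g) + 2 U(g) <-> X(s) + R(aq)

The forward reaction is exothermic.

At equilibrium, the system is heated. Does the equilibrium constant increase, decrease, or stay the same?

K depends on temperature via the van 't Hoff relation. The forward reaction is exothermic, so raising T decreases K.

decreases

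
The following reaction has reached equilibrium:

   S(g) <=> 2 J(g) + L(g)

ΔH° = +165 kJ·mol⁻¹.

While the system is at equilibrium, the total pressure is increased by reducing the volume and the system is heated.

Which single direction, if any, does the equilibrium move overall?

cannot be determined

Gas moles: reactants 1, products 3 (Δn_gas = +2). Compression shifts the system toward the side with fewer moles of gas — to the left.
The forward reaction is endothermic. Raising T favours the endothermic direction — shift to the right.
The individual effects push in opposite directions; without quantitative information the net direction cannot be determined.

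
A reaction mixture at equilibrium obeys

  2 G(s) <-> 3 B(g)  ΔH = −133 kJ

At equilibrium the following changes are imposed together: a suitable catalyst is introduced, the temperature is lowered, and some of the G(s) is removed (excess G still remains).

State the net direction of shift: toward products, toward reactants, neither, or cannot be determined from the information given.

A catalyst speeds both forward and reverse rates equally; it changes neither Q nor K — no shift from this change.
The forward reaction is exothermic. Lowering T favours the exothermic direction — shift to the right.
G is a pure solid; its activity is 1 regardless of amount, so Q is unaffected — no shift from this change.
Only the nonzero effect(s) matter; the net shift is to the right.

right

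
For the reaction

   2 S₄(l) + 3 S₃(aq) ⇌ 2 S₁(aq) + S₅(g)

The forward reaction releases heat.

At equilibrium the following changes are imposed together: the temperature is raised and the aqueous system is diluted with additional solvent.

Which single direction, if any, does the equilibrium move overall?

left

The forward reaction is exothermic. Raising T favours the endothermic direction — shift to the left.
Dilution lowers every aqueous concentration by the same factor. Δn_aq = 2 − 3 = -1, so the system shifts toward the side with more dissolved moles — to the left.
All effects act in the same direction — net shift to the left.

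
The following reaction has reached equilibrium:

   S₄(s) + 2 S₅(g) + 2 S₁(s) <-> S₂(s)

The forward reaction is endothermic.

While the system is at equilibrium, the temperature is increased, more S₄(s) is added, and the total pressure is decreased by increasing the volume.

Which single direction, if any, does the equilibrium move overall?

The forward reaction is endothermic. Raising T favours the endothermic direction — shift to the right.
S₄ is a pure solid; its activity is 1 regardless of amount, so Q is unaffected — no shift from this change.
Gas moles: reactants 2, products 0 (Δn_gas = -2). Expansion shifts the system toward the side with more moles of gas — to the left.
The individual effects push in opposite directions; without quantitative information the net direction cannot be determined.

cannot be determined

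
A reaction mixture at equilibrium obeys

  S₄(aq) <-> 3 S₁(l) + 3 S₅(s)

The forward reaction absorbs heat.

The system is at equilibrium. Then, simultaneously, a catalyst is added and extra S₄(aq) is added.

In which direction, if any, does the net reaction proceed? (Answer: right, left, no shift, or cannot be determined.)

A catalyst speeds both forward and reverse rates equally; it changes neither Q nor K — no shift from this change.
Adding S₄ (aq), a reactant, drives the reaction to the right.
Only the nonzero effect(s) matter; the net shift is to the right.

right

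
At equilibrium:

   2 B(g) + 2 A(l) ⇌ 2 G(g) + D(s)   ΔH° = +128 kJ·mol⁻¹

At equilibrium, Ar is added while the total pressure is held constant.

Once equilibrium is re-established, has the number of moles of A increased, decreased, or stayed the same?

unchanged

Adding inert gas at constant total pressure expands the volume, scaling every reacting partial pressure by the same factor. Δn_gas = 2 − 2 = 0, so Q is unchanged — no shift.
No net shift occurs, so the amount of A is unchanged.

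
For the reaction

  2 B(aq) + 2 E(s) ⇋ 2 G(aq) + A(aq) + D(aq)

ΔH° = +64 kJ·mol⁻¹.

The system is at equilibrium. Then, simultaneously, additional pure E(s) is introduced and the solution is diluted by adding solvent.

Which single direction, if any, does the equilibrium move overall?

E is a pure solid; its activity is 1 regardless of amount, so Q is unaffected — no shift from this change.
Dilution lowers every aqueous concentration by the same factor. Δn_aq = 4 − 2 = +2, so the system shifts toward the side with more dissolved moles — to the right.
Only the nonzero effect(s) matter; the net shift is to the right.

right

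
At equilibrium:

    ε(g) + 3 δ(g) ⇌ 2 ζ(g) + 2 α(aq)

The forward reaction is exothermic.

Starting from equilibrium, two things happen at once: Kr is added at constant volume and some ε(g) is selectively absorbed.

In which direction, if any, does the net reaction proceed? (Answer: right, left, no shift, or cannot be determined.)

left

At constant volume, adding an inert gas leaves every reacting species' partial pressure unchanged, so Q is unchanged — no shift from this change.
Removing ε (g), a reactant, drives the reaction to the left.
Only the nonzero effect(s) matter; the net shift is to the left.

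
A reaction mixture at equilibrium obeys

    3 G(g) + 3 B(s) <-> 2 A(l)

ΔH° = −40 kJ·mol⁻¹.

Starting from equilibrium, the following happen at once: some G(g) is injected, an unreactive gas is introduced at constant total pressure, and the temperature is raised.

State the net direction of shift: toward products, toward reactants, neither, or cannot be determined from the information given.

cannot be determined

Adding G (g), a reactant, drives the reaction to the right.
Adding inert gas at constant total pressure expands the volume and lowers every reacting partial pressure. With Δn_gas = 0 − 3 = -3, Q moves away from K toward the side with fewer gas moles, so the system shifts toward the side with more gas moles — to the left.
The forward reaction is exothermic. Raising T favours the endothermic direction — shift to the left.
The individual effects push in opposite directions; without quantitative information the net direction cannot be determined.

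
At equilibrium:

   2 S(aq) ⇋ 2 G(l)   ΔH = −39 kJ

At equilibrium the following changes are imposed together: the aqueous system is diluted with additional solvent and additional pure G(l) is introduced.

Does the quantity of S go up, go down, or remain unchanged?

Dilution lowers every aqueous concentration by the same factor. Δn_aq = 0 − 2 = -2, so the system shifts toward the side with more dissolved moles — to the left.
G is a pure liquid; its activity is 1 regardless of amount, so Q is unaffected — no shift from this change.
The net shift is to the left. S is a reactant, so its amount increases.

increases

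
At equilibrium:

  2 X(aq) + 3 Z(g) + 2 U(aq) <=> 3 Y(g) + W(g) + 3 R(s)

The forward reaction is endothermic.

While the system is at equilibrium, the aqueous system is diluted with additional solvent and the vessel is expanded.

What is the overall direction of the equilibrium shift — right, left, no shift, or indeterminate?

Dilution lowers every aqueous concentration by the same factor. Δn_aq = 0 − 4 = -4, so the system shifts toward the side with more dissolved moles — to the left.
Gas moles: reactants 3, products 4 (Δn_gas = +1). Expansion shifts the system toward the side with more moles of gas — to the right.
The individual effects push in opposite directions; without quantitative information the net direction cannot be determined.

cannot be determined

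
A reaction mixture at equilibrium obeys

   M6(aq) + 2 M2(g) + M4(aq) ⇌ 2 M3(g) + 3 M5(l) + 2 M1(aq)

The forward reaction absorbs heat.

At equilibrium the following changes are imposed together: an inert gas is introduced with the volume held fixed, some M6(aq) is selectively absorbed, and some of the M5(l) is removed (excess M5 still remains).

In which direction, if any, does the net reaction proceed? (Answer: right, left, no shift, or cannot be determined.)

At constant volume, adding an inert gas leaves every reacting species' partial pressure unchanged, so Q is unchanged — no shift from this change.
Removing M6 (aq), a reactant, drives the reaction to the left.
M5 is a pure liquid; its activity is 1 regardless of amount, so Q is unaffected — no shift from this change.
Only the nonzero effect(s) matter; the net shift is to the left.

left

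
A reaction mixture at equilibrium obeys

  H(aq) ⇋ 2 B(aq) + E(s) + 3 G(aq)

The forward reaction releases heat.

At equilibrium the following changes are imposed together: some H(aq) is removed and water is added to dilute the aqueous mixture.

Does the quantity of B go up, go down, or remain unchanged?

cannot be determined

Removing H (aq), a reactant, drives the reaction to the left.
Dilution lowers every aqueous concentration by the same factor. Δn_aq = 5 − 1 = +4, so the system shifts toward the side with more dissolved moles — to the right.
The two effects oppose each other, so the net shift — and hence the change in B — cannot be determined from the given information.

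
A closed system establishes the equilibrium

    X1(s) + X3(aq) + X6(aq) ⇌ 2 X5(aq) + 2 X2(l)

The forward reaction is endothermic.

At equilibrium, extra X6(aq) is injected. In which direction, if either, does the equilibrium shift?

right

Adding X6 (aq), a reactant, drives the reaction to the right.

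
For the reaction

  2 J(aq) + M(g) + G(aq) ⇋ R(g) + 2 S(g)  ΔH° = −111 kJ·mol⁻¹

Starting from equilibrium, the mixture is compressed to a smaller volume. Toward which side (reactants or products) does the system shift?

left

Gas moles: reactants 1, products 3 (Δn_gas = +2). Compression shifts the system toward the side with fewer moles of gas — to the left.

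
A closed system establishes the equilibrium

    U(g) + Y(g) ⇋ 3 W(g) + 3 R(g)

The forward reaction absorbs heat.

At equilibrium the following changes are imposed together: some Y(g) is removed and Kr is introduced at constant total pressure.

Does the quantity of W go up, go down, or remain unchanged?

Removing Y (g), a reactant, drives the reaction to the left.
Adding inert gas at constant total pressure expands the volume and lowers every reacting partial pressure. With Δn_gas = 6 − 2 = +4, Q moves away from K toward the side with fewer gas moles, so the system shifts toward the side with more gas moles — to the right.
The two effects oppose each other, so the net shift — and hence the change in W — cannot be determined from the given information.

cannot be determined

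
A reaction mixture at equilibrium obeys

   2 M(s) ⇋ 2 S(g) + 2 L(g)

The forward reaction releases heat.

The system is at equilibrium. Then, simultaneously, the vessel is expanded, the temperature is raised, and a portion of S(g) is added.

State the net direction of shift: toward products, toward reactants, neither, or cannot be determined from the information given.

cannot be determined

Gas moles: reactants 0, products 4 (Δn_gas = +4). Expansion shifts the system toward the side with more moles of gas — to the right.
The forward reaction is exothermic. Raising T favours the endothermic direction — shift to the left.
Adding S (g), a product, drives the reaction to the left.
The individual effects push in opposite directions; without quantitative information the net direction cannot be determined.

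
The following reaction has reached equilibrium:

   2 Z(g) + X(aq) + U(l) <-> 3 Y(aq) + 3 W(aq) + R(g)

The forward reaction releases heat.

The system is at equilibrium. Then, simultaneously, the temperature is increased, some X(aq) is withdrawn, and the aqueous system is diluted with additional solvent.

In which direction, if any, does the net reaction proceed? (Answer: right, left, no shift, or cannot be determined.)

cannot be determined

The forward reaction is exothermic. Raising T favours the endothermic direction — shift to the left.
Removing X (aq), a reactant, drives the reaction to the left.
Dilution lowers every aqueous concentration by the same factor. Δn_aq = 6 − 1 = +5, so the system shifts toward the side with more dissolved moles — to the right.
The individual effects push in opposite directions; without quantitative information the net direction cannot be determined.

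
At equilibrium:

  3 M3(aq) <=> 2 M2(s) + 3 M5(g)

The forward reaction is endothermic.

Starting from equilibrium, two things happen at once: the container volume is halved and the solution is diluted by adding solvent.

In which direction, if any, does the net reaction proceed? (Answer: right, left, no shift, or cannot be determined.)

left

Gas moles: reactants 0, products 3 (Δn_gas = +3). Compression shifts the system toward the side with fewer moles of gas — to the left.
Dilution lowers every aqueous concentration by the same factor. Δn_aq = 0 − 3 = -3, so the system shifts toward the side with more dissolved moles — to the left.
All effects act in the same direction — net shift to the left.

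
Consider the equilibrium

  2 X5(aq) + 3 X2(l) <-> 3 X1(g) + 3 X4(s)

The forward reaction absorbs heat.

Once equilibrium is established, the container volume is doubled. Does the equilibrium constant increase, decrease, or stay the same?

The equilibrium constant depends only on temperature. This perturbation may move the position of equilibrium, but since T is unchanged, K itself is unchanged.

unchanged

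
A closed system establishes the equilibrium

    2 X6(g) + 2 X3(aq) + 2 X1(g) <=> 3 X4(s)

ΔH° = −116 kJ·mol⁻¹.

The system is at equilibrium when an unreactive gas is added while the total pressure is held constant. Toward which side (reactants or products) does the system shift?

left

Adding inert gas at constant total pressure expands the volume and lowers every reacting partial pressure. With Δn_gas = 0 − 4 = -4, Q moves away from K toward the side with fewer gas moles, so the system shifts toward the side with more gas moles — to the left.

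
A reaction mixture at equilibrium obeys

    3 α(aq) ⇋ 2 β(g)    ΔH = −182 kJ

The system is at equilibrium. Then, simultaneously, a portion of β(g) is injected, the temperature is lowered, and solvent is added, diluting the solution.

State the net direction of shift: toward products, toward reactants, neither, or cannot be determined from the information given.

cannot be determined

Adding β (g), a product, drives the reaction to the left.
The forward reaction is exothermic. Lowering T favours the exothermic direction — shift to the right.
Dilution lowers every aqueous concentration by the same factor. Δn_aq = 0 − 3 = -3, so the system shifts toward the side with more dissolved moles — to the left.
The individual effects push in opposite directions; without quantitative information the net direction cannot be determined.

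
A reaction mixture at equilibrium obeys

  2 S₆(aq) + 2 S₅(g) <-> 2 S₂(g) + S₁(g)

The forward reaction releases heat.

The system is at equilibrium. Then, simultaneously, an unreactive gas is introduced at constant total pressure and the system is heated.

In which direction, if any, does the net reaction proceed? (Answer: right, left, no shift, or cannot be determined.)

cannot be determined

Adding inert gas at constant total pressure expands the volume and lowers every reacting partial pressure. With Δn_gas = 3 − 2 = +1, Q moves away from K toward the side with fewer gas moles, so the system shifts toward the side with more gas moles — to the right.
The forward reaction is exothermic. Raising T favours the endothermic direction — shift to the left.
The individual effects push in opposite directions; without quantitative information the net direction cannot be determined.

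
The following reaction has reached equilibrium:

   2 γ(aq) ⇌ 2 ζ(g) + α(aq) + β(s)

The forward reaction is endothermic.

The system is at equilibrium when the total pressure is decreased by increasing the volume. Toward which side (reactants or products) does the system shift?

right

Gas moles: reactants 0, products 2 (Δn_gas = +2). Expansion shifts the system toward the side with more moles of gas — to the right.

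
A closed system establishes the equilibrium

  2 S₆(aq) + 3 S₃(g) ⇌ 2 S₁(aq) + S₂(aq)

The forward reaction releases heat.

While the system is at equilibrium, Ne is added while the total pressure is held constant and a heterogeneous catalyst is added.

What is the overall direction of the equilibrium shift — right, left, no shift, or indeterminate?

left

Adding inert gas at constant total pressure expands the volume and lowers every reacting partial pressure. With Δn_gas = 0 − 3 = -3, Q moves away from K toward the side with fewer gas moles, so the system shifts toward the side with more gas moles — to the left.
A catalyst speeds both forward and reverse rates equally; it changes neither Q nor K — no shift from this change.
Only the nonzero effect(s) matter; the net shift is to the left.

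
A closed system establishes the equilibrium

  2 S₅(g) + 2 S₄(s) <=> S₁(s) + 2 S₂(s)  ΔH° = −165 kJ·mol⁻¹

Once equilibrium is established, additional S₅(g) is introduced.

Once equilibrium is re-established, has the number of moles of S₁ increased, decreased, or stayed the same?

increases

Adding S₅ (g), a reactant, drives the reaction to the right.
The net shift is to the right. S₁ is a product, so its amount increases.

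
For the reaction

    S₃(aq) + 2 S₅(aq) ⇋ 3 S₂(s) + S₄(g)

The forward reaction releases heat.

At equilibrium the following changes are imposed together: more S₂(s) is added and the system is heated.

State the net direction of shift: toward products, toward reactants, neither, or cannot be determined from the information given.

S₂ is a pure solid; its activity is 1 regardless of amount, so Q is unaffected — no shift from this change.
The forward reaction is exothermic. Raising T favours the endothermic direction — shift to the left.
Only the nonzero effect(s) matter; the net shift is to the left.

left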